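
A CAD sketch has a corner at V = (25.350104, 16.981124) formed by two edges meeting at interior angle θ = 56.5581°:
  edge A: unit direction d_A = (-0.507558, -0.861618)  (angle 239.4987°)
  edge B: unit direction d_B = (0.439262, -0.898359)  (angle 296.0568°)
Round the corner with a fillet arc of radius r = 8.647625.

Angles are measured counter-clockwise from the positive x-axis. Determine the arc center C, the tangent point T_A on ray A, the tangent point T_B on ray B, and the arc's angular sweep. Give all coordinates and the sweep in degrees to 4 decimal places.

bisector direction at 267.7777° = (-0.038776,-0.999248)
center distance |VC| = r/sin(θ/2) = 8.647625/sin(28.2791°) = 18.252937
C = V + |VC|·bis = (24.6423,-1.2581)
T_A = V + ((C−V)·d_A)·d_A = V + 16.0745·d_A = (17.1914,3.1311)
T_B = V + ((C−V)·d_B)·d_B = V + 16.0745·d_B = (32.4110,2.5405)
sweep = 180° − θ = 123.4419°

center=(24.6423,-1.2581) T_A=(17.1914,3.1311) T_B=(32.4110,2.5405) sweep=123.4419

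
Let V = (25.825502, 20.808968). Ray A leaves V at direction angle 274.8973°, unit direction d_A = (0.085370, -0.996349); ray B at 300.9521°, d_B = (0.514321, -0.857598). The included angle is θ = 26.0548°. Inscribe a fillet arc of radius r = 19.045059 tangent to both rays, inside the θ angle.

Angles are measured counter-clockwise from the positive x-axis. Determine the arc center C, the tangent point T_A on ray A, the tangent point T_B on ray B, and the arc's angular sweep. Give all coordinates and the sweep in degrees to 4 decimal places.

bisector direction at 287.9247° = (0.307767,-0.951462)
center distance |VC| = r/sin(θ/2) = 19.045059/sin(13.0274°) = 84.488125
C = V + |VC|·bis = (51.8281,-59.5783)
T_A = V + ((C−V)·d_A)·d_A = V + 82.3136·d_A = (32.8526,-61.2041)
T_B = V + ((C−V)·d_B)·d_B = V + 82.3136·d_B = (68.1611,-49.7830)
sweep = 180° − θ = 153.9452°

center=(51.8281,-59.5783) T_A=(32.8526,-61.2041) T_B=(68.1611,-49.7830) sweep=153.9452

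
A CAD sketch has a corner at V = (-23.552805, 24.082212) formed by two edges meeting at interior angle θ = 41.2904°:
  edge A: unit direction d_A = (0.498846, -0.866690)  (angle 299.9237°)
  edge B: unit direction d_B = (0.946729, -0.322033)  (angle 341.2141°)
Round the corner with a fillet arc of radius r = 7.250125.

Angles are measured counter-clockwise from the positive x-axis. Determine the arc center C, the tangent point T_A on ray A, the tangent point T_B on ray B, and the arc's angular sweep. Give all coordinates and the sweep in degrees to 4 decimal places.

bisector direction at 320.5689° = (0.772389,-0.635150)
center distance |VC| = r/sin(θ/2) = 7.250125/sin(20.6452°) = 20.563065
C = V + |VC|·bis = (-7.6701,11.0216)
T_A = V + ((C−V)·d_A)·d_A = V + 19.2425·d_A = (-13.9537,7.4049)
T_B = V + ((C−V)·d_B)·d_B = V + 19.2425·d_B = (-5.3353,17.8855)
sweep = 180° − θ = 138.7096°

center=(-7.6701,11.0216) T_A=(-13.9537,7.4049) T_B=(-5.3353,17.8855) sweep=138.7096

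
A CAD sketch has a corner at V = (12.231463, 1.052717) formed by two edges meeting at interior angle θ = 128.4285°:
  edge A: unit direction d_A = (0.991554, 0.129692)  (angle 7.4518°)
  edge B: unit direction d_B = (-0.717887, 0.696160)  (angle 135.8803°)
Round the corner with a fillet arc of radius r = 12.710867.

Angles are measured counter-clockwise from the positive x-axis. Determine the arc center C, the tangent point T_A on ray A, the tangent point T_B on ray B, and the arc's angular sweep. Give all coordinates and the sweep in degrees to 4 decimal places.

center=(16.6719,14.4526) T_A=(18.3204,1.8491) T_B=(7.8231,5.3277) sweep=51.5715

bisector direction at 71.6661° = (0.314555,0.949239)
center distance |VC| = r/sin(θ/2) = 12.710867/sin(64.2143°) = 14.116488
C = V + |VC|·bis = (16.6719,14.4526)
T_A = V + ((C−V)·d_A)·d_A = V + 6.1408·d_A = (18.3204,1.8491)
T_B = V + ((C−V)·d_B)·d_B = V + 6.1408·d_B = (7.8231,5.3277)
sweep = 180° − θ = 51.5715°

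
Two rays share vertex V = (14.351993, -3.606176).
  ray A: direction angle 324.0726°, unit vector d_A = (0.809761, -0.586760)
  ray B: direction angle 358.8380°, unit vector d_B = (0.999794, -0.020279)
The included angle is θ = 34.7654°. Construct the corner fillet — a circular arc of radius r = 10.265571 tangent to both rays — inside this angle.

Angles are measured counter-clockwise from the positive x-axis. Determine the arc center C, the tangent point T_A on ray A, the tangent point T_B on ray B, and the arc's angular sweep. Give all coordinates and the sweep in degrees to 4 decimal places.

center=(46.9292,-14.5346) T_A=(40.9058,-22.8473) T_B=(47.1374,-4.2712) sweep=145.2346

bisector direction at 341.4553° = (0.948076,-0.318044)
center distance |VC| = r/sin(θ/2) = 10.265571/sin(17.3827°) = 34.361439
C = V + |VC|·bis = (46.9292,-14.5346)
T_A = V + ((C−V)·d_A)·d_A = V + 32.7922·d_A = (40.9058,-22.8473)
T_B = V + ((C−V)·d_B)·d_B = V + 32.7922·d_B = (47.1374,-4.2712)
sweep = 180° − θ = 145.2346°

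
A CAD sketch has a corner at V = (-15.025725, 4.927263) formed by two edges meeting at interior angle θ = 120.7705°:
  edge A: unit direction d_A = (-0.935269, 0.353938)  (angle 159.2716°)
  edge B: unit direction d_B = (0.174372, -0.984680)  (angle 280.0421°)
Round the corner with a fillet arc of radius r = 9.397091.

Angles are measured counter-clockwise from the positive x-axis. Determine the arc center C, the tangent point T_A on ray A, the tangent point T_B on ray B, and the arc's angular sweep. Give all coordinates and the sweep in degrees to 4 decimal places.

center=(-23.3474,-1.9710) T_A=(-20.0215,6.8178) T_B=(-14.0943,-0.3324) sweep=59.2295

bisector direction at 219.6569° = (-0.769880,-0.638188)
center distance |VC| = r/sin(θ/2) = 9.397091/sin(60.3852°) = 10.809109
C = V + |VC|·bis = (-23.3474,-1.9710)
T_A = V + ((C−V)·d_A)·d_A = V + 5.3415·d_A = (-20.0215,6.8178)
T_B = V + ((C−V)·d_B)·d_B = V + 5.3415·d_B = (-14.0943,-0.3324)
sweep = 180° − θ = 59.2295°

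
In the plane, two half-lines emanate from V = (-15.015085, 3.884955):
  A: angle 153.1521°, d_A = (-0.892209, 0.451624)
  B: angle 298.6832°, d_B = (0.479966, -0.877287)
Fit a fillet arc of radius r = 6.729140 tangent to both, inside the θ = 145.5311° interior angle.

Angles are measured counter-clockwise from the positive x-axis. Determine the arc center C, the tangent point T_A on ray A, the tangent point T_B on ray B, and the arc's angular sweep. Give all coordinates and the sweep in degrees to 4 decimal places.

center=(-19.9166,-1.1761) T_A=(-16.8775,4.8277) T_B=(-14.0132,2.0537) sweep=34.4689

bisector direction at 225.9177° = (-0.695692,-0.718341)
center distance |VC| = r/sin(θ/2) = 6.729140/sin(72.7656°) = 7.045479
C = V + |VC|·bis = (-19.9166,-1.1761)
T_A = V + ((C−V)·d_A)·d_A = V + 2.0875·d_A = (-16.8775,4.8277)
T_B = V + ((C−V)·d_B)·d_B = V + 2.0875·d_B = (-14.0132,2.0537)
sweep = 180° − θ = 34.4689°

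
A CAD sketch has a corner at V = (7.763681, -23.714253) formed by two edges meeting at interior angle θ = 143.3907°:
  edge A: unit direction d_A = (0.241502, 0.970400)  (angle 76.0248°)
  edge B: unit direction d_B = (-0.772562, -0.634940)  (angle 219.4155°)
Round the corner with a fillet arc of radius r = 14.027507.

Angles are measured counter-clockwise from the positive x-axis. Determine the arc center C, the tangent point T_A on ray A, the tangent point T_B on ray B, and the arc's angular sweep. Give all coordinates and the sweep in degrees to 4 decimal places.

center=(-4.7279,-15.8235) T_A=(8.8844,-19.2112) T_B=(4.1787,-26.6606) sweep=36.6093

bisector direction at 147.7202° = (-0.845450,0.534055)
center distance |VC| = r/sin(θ/2) = 14.027507/sin(71.6954°) = 14.775129
C = V + |VC|·bis = (-4.7279,-15.8235)
T_A = V + ((C−V)·d_A)·d_A = V + 4.6404·d_A = (8.8844,-19.2112)
T_B = V + ((C−V)·d_B)·d_B = V + 4.6404·d_B = (4.1787,-26.6606)
sweep = 180° − θ = 36.6093°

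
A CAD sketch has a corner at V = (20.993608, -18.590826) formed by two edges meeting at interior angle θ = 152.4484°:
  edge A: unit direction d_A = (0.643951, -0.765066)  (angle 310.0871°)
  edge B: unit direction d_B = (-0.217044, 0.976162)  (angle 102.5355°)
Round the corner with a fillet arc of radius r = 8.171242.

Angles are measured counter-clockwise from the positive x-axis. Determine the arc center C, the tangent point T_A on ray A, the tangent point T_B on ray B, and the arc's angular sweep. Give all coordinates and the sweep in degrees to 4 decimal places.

center=(28.5352,-14.8617) T_A=(22.2837,-20.1236) T_B=(20.5588,-16.6352) sweep=27.5516

bisector direction at 26.3113° = (0.896399,0.443248)
center distance |VC| = r/sin(θ/2) = 8.171242/sin(76.2242°) = 8.413250
C = V + |VC|·bis = (28.5352,-14.8617)
T_A = V + ((C−V)·d_A)·d_A = V + 2.0034·d_A = (22.2837,-20.1236)
T_B = V + ((C−V)·d_B)·d_B = V + 2.0034·d_B = (20.5588,-16.6352)
sweep = 180° − θ = 27.5516°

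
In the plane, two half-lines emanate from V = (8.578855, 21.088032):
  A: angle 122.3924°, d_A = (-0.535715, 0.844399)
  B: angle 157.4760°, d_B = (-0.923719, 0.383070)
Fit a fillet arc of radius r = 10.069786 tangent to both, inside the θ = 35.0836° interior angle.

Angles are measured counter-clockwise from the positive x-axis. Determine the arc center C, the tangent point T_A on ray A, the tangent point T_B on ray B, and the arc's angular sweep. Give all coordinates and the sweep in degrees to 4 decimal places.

bisector direction at 139.9342° = (-0.765306,0.643667)
center distance |VC| = r/sin(θ/2) = 10.069786/sin(17.5418°) = 33.409873
C = V + |VC|·bis = (-16.9899,42.5929)
T_A = V + ((C−V)·d_A)·d_A = V + 31.8562·d_A = (-8.4870,47.9874)
T_B = V + ((C−V)·d_B)·d_B = V + 31.8562·d_B = (-20.8473,33.2912)
sweep = 180° − θ = 144.9164°

center=(-16.9899,42.5929) T_A=(-8.4870,47.9874) T_B=(-20.8473,33.2912) sweep=144.9164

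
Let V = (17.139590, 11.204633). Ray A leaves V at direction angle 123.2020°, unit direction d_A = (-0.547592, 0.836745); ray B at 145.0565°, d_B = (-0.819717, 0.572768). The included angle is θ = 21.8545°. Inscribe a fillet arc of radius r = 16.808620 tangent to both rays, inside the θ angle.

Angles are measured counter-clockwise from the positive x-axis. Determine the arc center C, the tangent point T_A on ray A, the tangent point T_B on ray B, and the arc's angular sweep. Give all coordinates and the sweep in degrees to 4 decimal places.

center=(-44.5999,74.8498) T_A=(-30.5354,84.0541) T_B=(-54.2274,61.0715) sweep=158.1455

bisector direction at 134.1292° = (-0.696279,0.717771)
center distance |VC| = r/sin(θ/2) = 16.808620/sin(10.9273°) = 88.670623
C = V + |VC|·bis = (-44.5999,74.8498)
T_A = V + ((C−V)·d_A)·d_A = V + 87.0629·d_A = (-30.5354,84.0541)
T_B = V + ((C−V)·d_B)·d_B = V + 87.0629·d_B = (-54.2274,61.0715)
sweep = 180° − θ = 158.1455°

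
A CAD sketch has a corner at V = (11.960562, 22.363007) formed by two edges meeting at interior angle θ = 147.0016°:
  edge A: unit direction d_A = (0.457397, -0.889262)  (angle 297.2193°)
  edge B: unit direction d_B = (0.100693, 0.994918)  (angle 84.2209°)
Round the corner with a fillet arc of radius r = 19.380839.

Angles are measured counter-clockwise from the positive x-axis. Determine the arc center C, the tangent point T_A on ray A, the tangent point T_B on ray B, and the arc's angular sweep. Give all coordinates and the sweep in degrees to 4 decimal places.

bisector direction at 10.7201° = (0.982548,0.186011)
center distance |VC| = r/sin(θ/2) = 19.380839/sin(73.5008°) = 20.213141
C = V + |VC|·bis = (31.8209,26.1229)
T_A = V + ((C−V)·d_A)·d_A = V + 5.7406·d_A = (14.5863,17.2581)
T_B = V + ((C−V)·d_B)·d_B = V + 5.7406·d_B = (12.5386,28.0744)
sweep = 180° − θ = 32.9984°

center=(31.8209,26.1229) T_A=(14.5863,17.2581) T_B=(12.5386,28.0744) sweep=32.9984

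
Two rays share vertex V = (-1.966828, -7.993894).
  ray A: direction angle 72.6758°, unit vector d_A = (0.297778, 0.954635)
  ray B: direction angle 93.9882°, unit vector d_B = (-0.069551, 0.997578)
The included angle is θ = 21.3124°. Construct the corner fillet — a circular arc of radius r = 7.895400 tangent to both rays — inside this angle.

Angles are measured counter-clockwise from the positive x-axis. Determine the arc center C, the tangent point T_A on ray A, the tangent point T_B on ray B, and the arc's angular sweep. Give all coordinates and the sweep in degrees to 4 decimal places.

bisector direction at 83.3320° = (0.116116,0.993236)
center distance |VC| = r/sin(θ/2) = 7.895400/sin(10.6562°) = 42.697364
C = V + |VC|·bis = (2.9910,34.4146)
T_A = V + ((C−V)·d_A)·d_A = V + 41.9610·d_A = (10.5282,32.0636)
T_B = V + ((C−V)·d_B)·d_B = V + 41.9610·d_B = (-4.8853,33.8655)
sweep = 180° − θ = 158.6876°

center=(2.9910,34.4146) T_A=(10.5282,32.0636) T_B=(-4.8853,33.8655) sweep=158.6876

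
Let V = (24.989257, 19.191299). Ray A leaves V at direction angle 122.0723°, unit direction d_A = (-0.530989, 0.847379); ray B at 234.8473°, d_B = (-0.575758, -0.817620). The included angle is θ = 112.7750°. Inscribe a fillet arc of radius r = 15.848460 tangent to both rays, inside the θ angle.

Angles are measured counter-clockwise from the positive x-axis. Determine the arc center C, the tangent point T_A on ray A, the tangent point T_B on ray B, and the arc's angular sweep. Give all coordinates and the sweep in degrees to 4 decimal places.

center=(5.9658,19.7028) T_A=(19.3955,28.1182) T_B=(18.9238,10.5779) sweep=67.2250

bisector direction at 178.4598° = (-0.999639,0.026878)
center distance |VC| = r/sin(θ/2) = 15.848460/sin(56.3875°) = 19.030320
C = V + |VC|·bis = (5.9658,19.7028)
T_A = V + ((C−V)·d_A)·d_A = V + 10.5347·d_A = (19.3955,28.1182)
T_B = V + ((C−V)·d_B)·d_B = V + 10.5347·d_B = (18.9238,10.5779)
sweep = 180° − θ = 67.2250°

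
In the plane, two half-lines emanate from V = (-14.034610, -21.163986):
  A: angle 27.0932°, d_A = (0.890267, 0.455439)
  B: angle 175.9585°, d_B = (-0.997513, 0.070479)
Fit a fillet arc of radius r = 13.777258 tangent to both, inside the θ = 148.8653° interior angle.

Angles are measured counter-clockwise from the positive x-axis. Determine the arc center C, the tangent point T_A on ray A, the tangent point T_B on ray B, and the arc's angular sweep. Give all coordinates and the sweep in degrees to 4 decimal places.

bisector direction at 101.5258° = (-0.199810,0.979835)
center distance |VC| = r/sin(θ/2) = 13.777258/sin(74.4326°) = 14.301914
C = V + |VC|·bis = (-16.8923,-7.1505)
T_A = V + ((C−V)·d_A)·d_A = V + 3.8382·d_A = (-10.6176,-19.4159)
T_B = V + ((C−V)·d_B)·d_B = V + 3.8382·d_B = (-17.8633,-20.8935)
sweep = 180° − θ = 31.1347°

center=(-16.8923,-7.1505) T_A=(-10.6176,-19.4159) T_B=(-17.8633,-20.8935) sweep=31.1347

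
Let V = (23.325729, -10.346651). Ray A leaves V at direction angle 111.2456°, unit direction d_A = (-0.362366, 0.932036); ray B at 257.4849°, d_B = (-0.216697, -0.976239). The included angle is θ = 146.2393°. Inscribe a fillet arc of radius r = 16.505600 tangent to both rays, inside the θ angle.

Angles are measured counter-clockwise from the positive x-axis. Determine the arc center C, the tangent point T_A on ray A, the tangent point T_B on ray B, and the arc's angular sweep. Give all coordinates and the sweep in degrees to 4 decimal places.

bisector direction at 184.3652° = (-0.997099,-0.076114)
center distance |VC| = r/sin(θ/2) = 16.505600/sin(73.1196°) = 17.248795
C = V + |VC|·bis = (6.1270,-11.6595)
T_A = V + ((C−V)·d_A)·d_A = V + 5.0086·d_A = (21.5108,-5.6785)
T_B = V + ((C−V)·d_B)·d_B = V + 5.0086·d_B = (22.2404,-15.2362)
sweep = 180° − θ = 33.7607°

center=(6.1270,-11.6595) T_A=(21.5108,-5.6785) T_B=(22.2404,-15.2362) sweep=33.7607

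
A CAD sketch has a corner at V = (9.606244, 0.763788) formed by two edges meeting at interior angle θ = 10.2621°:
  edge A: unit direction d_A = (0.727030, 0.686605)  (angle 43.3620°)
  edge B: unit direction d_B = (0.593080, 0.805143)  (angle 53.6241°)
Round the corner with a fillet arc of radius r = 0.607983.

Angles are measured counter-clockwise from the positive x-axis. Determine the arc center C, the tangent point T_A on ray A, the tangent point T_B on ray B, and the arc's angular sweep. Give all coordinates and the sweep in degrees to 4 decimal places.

center=(14.1114,5.8547) T_A=(14.5289,5.4127) T_B=(13.6219,6.2153) sweep=169.7379

bisector direction at 48.4930° = (0.662711,0.748875)
center distance |VC| = r/sin(θ/2) = 0.607983/sin(5.1311°) = 6.798114
C = V + |VC|·bis = (14.1114,5.8547)
T_A = V + ((C−V)·d_A)·d_A = V + 6.7709·d_A = (14.5289,5.4127)
T_B = V + ((C−V)·d_B)·d_B = V + 6.7709·d_B = (13.6219,6.2153)
sweep = 180° − θ = 169.7379°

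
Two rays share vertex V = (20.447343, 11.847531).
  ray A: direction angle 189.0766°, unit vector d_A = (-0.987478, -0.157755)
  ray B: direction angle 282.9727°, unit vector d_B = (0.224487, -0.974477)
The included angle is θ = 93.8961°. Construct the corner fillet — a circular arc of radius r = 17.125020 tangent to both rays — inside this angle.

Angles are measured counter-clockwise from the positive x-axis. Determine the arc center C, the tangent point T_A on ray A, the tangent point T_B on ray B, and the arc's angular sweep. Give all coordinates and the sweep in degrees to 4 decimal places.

bisector direction at 236.0246° = (-0.558836,-0.829278)
center distance |VC| = r/sin(θ/2) = 17.125020/sin(46.9481°) = 23.435335
C = V + |VC|·bis = (7.3508,-7.5869)
T_A = V + ((C−V)·d_A)·d_A = V + 15.9984·d_A = (4.6493,9.3237)
T_B = V + ((C−V)·d_B)·d_B = V + 15.9984·d_B = (24.0388,-3.7425)
sweep = 180° − θ = 86.1039°

center=(7.3508,-7.5869) T_A=(4.6493,9.3237) T_B=(24.0388,-3.7425) sweep=86.1039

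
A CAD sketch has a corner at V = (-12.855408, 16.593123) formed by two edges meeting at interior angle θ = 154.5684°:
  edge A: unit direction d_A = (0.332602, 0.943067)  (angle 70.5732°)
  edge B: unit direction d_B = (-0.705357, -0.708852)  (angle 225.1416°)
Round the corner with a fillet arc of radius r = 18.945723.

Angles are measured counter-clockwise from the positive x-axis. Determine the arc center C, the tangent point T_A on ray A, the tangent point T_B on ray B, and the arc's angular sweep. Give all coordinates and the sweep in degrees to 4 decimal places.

bisector direction at 147.8574° = (-0.846727,0.532028)
center distance |VC| = r/sin(θ/2) = 18.945723/sin(77.2842°) = 19.422071
C = V + |VC|·bis = (-29.3006,26.9262)
T_A = V + ((C−V)·d_A)·d_A = V + 4.2751·d_A = (-11.4335,20.6248)
T_B = V + ((C−V)·d_B)·d_B = V + 4.2751·d_B = (-15.8709,13.5627)
sweep = 180° − θ = 25.4316°

center=(-29.3006,26.9262) T_A=(-11.4335,20.6248) T_B=(-15.8709,13.5627) sweep=25.4316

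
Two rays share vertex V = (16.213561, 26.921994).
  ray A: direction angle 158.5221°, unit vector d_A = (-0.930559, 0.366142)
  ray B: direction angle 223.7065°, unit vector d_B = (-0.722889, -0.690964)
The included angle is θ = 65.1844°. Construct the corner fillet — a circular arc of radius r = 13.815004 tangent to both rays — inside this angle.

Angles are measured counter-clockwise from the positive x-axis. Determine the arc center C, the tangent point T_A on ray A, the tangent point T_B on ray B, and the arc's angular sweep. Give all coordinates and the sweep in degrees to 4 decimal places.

center=(-8.9526,21.9781) T_A=(-3.8943,34.8337) T_B=(0.5931,11.9914) sweep=114.8156

bisector direction at 191.1143° = (-0.981245,-0.192767)
center distance |VC| = r/sin(θ/2) = 13.815004/sin(32.5922°) = 25.647169
C = V + |VC|·bis = (-8.9526,21.9781)
T_A = V + ((C−V)·d_A)·d_A = V + 21.6084·d_A = (-3.8943,34.8337)
T_B = V + ((C−V)·d_B)·d_B = V + 21.6084·d_B = (0.5931,11.9914)
sweep = 180° − θ = 114.8156°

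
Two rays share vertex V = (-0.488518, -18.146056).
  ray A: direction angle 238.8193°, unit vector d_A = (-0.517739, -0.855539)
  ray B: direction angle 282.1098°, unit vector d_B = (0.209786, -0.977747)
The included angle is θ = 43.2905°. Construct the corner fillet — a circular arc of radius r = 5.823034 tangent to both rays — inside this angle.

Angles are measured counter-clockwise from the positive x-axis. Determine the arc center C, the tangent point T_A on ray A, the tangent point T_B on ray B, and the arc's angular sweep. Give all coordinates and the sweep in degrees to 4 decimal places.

bisector direction at 260.4646° = (-0.165658,-0.986183)
center distance |VC| = r/sin(θ/2) = 5.823034/sin(21.6453°) = 15.786623
C = V + |VC|·bis = (-3.1037,-33.7146)
T_A = V + ((C−V)·d_A)·d_A = V + 14.6734·d_A = (-8.0855,-30.6997)
T_B = V + ((C−V)·d_B)·d_B = V + 14.6734·d_B = (2.5898,-32.4930)
sweep = 180° − θ = 136.7095°

center=(-3.1037,-33.7146) T_A=(-8.0855,-30.6997) T_B=(2.5898,-32.4930) sweep=136.7095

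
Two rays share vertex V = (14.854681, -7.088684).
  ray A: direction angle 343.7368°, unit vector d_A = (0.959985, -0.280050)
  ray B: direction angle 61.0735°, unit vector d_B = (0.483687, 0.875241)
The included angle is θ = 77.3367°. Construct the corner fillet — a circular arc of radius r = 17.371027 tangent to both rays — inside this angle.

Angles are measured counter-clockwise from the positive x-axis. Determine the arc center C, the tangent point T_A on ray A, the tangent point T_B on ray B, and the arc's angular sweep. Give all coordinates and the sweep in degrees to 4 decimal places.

center=(40.5580,3.5082) T_A=(35.6932,-13.1678) T_B=(25.3542,11.9103) sweep=102.6633

bisector direction at 22.4051° = (0.924512,0.381153)
center distance |VC| = r/sin(θ/2) = 17.371027/sin(38.6683°) = 27.802030
C = V + |VC|·bis = (40.5580,3.5082)
T_A = V + ((C−V)·d_A)·d_A = V + 21.7071·d_A = (35.6932,-13.1678)
T_B = V + ((C−V)·d_B)·d_B = V + 21.7071·d_B = (25.3542,11.9103)
sweep = 180° − θ = 102.6633°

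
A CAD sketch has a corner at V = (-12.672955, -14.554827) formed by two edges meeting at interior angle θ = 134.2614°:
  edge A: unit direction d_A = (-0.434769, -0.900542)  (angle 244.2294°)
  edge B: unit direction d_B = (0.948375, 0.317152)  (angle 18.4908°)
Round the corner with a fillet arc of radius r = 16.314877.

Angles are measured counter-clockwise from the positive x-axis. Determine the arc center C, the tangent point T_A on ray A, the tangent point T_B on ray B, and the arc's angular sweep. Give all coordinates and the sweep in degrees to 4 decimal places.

bisector direction at 311.3601° = (0.660789,-0.750571)
center distance |VC| = r/sin(θ/2) = 16.314877/sin(67.1307°) = 17.706737
C = V + |VC|·bis = (-0.9725,-27.8450)
T_A = V + ((C−V)·d_A)·d_A = V + 6.8814·d_A = (-15.6648,-20.7518)
T_B = V + ((C−V)·d_B)·d_B = V + 6.8814·d_B = (-6.1468,-12.3724)
sweep = 180° − θ = 45.7386°

center=(-0.9725,-27.8450) T_A=(-15.6648,-20.7518) T_B=(-6.1468,-12.3724) sweep=45.7386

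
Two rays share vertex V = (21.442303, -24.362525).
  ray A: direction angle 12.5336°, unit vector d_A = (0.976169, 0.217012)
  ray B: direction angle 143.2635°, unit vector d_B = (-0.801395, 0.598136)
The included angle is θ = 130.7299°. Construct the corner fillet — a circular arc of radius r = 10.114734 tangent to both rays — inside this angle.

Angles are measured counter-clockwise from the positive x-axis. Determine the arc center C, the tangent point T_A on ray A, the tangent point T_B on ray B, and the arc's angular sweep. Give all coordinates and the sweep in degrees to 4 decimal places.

center=(23.7751,-13.4823) T_A=(25.9701,-23.3559) T_B=(17.7251,-21.5881) sweep=49.2701

bisector direction at 77.8986° = (0.209643,0.977778)
center distance |VC| = r/sin(θ/2) = 10.114734/sin(65.3649°) = 11.127549
C = V + |VC|·bis = (23.7751,-13.4823)
T_A = V + ((C−V)·d_A)·d_A = V + 4.6384·d_A = (25.9701,-23.3559)
T_B = V + ((C−V)·d_B)·d_B = V + 4.6384·d_B = (17.7251,-21.5881)
sweep = 180° − θ = 49.2701°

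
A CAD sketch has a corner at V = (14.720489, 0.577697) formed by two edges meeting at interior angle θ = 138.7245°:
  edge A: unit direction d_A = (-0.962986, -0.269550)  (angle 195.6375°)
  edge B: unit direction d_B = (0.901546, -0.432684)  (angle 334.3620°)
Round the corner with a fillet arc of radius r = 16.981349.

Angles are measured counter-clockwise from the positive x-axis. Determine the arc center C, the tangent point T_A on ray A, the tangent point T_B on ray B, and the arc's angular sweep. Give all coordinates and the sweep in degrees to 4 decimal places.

center=(13.1389,-17.4991) T_A=(8.5616,-1.1462) T_B=(20.4865,-2.1896) sweep=41.2755

bisector direction at 264.9998° = (-0.087160,-0.996194)
center distance |VC| = r/sin(θ/2) = 16.981349/sin(69.3623°) = 18.145811
C = V + |VC|·bis = (13.1389,-17.4991)
T_A = V + ((C−V)·d_A)·d_A = V + 6.3956·d_A = (8.5616,-1.1462)
T_B = V + ((C−V)·d_B)·d_B = V + 6.3956·d_B = (20.4865,-2.1896)
sweep = 180° − θ = 41.2755°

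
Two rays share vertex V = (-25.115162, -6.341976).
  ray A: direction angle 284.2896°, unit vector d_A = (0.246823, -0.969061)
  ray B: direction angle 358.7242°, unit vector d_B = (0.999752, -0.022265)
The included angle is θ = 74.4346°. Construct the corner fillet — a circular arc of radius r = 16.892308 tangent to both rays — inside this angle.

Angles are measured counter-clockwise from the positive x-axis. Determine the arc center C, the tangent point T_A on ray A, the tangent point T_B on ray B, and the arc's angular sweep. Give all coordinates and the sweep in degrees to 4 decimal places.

bisector direction at 321.5069° = (0.782683,-0.622420)
center distance |VC| = r/sin(θ/2) = 16.892308/sin(37.2173°) = 27.928575
C = V + |VC|·bis = (-3.2559,-23.7253)
T_A = V + ((C−V)·d_A)·d_A = V + 22.2408·d_A = (-19.6256,-27.8947)
T_B = V + ((C−V)·d_B)·d_B = V + 22.2408·d_B = (-2.8798,-6.8372)
sweep = 180° − θ = 105.5654°

center=(-3.2559,-23.7253) T_A=(-19.6256,-27.8947) T_B=(-2.8798,-6.8372) sweep=105.5654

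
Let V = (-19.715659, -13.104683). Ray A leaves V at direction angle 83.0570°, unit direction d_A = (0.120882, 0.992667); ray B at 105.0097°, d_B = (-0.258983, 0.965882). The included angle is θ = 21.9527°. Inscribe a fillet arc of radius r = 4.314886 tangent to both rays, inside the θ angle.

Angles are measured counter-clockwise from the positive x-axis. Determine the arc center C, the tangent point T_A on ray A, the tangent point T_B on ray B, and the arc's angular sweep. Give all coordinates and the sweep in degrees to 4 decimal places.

center=(-21.3096,9.5010) T_A=(-17.0264,8.9794) T_B=(-25.4773,8.3835) sweep=158.0473

bisector direction at 94.0333° = (-0.070337,0.997523)
center distance |VC| = r/sin(θ/2) = 4.314886/sin(10.9764°) = 22.661765
C = V + |VC|·bis = (-21.3096,9.5010)
T_A = V + ((C−V)·d_A)·d_A = V + 22.2472·d_A = (-17.0264,8.9794)
T_B = V + ((C−V)·d_B)·d_B = V + 22.2472·d_B = (-25.4773,8.3835)
sweep = 180° − θ = 158.0473°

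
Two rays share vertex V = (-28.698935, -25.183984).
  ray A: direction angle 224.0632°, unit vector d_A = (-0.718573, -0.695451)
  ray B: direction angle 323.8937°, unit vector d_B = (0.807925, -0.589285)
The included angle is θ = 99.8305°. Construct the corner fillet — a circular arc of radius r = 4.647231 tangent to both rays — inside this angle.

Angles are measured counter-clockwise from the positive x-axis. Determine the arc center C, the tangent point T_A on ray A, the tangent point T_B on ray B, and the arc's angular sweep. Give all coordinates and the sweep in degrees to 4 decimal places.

center=(-28.2775,-31.2434) T_A=(-31.5094,-27.9040) T_B=(-25.5390,-27.4888) sweep=80.1695

bisector direction at 273.9785° = (0.069381,-0.997590)
center distance |VC| = r/sin(θ/2) = 4.647231/sin(49.9153°) = 6.074075
C = V + |VC|·bis = (-28.2775,-31.2434)
T_A = V + ((C−V)·d_A)·d_A = V + 3.9112·d_A = (-31.5094,-27.9040)
T_B = V + ((C−V)·d_B)·d_B = V + 3.9112·d_B = (-25.5390,-27.4888)
sweep = 180° − θ = 80.1695°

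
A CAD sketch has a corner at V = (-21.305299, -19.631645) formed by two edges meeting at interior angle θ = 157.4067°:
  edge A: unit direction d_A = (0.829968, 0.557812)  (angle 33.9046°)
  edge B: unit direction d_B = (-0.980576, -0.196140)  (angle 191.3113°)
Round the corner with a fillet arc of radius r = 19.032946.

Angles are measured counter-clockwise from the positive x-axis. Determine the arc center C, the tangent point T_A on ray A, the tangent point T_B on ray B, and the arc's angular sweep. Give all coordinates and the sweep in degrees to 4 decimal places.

bisector direction at 112.6080° = (-0.384423,0.923157)
center distance |VC| = r/sin(θ/2) = 19.032946/sin(78.7034°) = 19.408973
C = V + |VC|·bis = (-28.7666,-1.7141)
T_A = V + ((C−V)·d_A)·d_A = V + 3.8020·d_A = (-18.1498,-17.5108)
T_B = V + ((C−V)·d_B)·d_B = V + 3.8020·d_B = (-25.0334,-20.3774)
sweep = 180° − θ = 22.5933°

center=(-28.7666,-1.7141) T_A=(-18.1498,-17.5108) T_B=(-25.0334,-20.3774) sweep=22.5933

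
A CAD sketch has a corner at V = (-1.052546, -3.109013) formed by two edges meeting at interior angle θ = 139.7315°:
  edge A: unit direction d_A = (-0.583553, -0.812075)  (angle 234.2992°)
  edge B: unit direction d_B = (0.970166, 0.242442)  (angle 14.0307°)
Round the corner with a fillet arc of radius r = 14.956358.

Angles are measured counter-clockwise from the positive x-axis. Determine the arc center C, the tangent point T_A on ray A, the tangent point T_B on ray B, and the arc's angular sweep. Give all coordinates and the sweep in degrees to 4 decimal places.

bisector direction at 304.1650° = (0.561577,-0.827424)
center distance |VC| = r/sin(θ/2) = 14.956358/sin(69.8658°) = 15.929853
C = V + |VC|·bis = (7.8933,-16.2898)
T_A = V + ((C−V)·d_A)·d_A = V + 5.4834·d_A = (-4.2524,-7.5619)
T_B = V + ((C−V)·d_B)·d_B = V + 5.4834·d_B = (4.2673,-1.7796)
sweep = 180° − θ = 40.2685°

center=(7.8933,-16.2898) T_A=(-4.2524,-7.5619) T_B=(4.2673,-1.7796) sweep=40.2685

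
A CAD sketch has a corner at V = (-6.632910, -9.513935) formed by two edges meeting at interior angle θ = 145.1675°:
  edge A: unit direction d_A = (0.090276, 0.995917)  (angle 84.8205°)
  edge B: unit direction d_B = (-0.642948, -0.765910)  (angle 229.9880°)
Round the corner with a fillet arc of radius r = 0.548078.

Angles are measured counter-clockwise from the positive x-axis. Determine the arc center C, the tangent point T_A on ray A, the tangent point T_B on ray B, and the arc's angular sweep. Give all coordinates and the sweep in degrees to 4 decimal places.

bisector direction at 157.4042° = (-0.923239,0.384227)
center distance |VC| = r/sin(θ/2) = 0.548078/sin(72.5837°) = 0.574412
C = V + |VC|·bis = (-7.1632,-9.2932)
T_A = V + ((C−V)·d_A)·d_A = V + 0.1719·d_A = (-6.6174,-9.3427)
T_B = V + ((C−V)·d_B)·d_B = V + 0.1719·d_B = (-6.7435,-9.6456)
sweep = 180° − θ = 34.8325°

center=(-7.1632,-9.2932) T_A=(-6.6174,-9.3427) T_B=(-6.7435,-9.6456) sweep=34.8325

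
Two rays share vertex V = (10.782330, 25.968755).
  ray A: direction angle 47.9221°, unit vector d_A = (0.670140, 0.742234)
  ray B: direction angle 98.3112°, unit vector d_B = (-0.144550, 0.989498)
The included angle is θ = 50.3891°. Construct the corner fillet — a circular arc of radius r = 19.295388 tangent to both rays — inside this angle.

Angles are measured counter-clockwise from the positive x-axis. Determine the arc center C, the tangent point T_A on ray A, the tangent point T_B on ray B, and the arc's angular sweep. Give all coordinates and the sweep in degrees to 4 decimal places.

bisector direction at 73.1166° = (0.290424,0.956898)
center distance |VC| = r/sin(θ/2) = 19.295388/sin(25.1945°) = 45.326980
C = V + |VC|·bis = (23.9464,69.3421)
T_A = V + ((C−V)·d_A)·d_A = V + 41.0149·d_A = (38.2681,56.4114)
T_B = V + ((C−V)·d_B)·d_B = V + 41.0149·d_B = (4.8536,66.5529)
sweep = 180° − θ = 129.6109°

center=(23.9464,69.3421) T_A=(38.2681,56.4114) T_B=(4.8536,66.5529) sweep=129.6109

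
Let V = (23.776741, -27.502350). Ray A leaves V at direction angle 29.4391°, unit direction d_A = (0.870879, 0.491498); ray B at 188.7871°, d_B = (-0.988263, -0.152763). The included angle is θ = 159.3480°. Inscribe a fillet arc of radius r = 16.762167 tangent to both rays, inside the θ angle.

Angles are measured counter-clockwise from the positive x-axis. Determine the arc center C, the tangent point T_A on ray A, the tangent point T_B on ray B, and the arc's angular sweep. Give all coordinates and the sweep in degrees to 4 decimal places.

bisector direction at 109.1131° = (-0.327434,0.944874)
center distance |VC| = r/sin(θ/2) = 16.762167/sin(79.6740°) = 17.038120
C = V + |VC|·bis = (18.1979,-11.4035)
T_A = V + ((C−V)·d_A)·d_A = V + 3.0541·d_A = (26.4365,-26.0013)
T_B = V + ((C−V)·d_B)·d_B = V + 3.0541·d_B = (20.7585,-27.9689)
sweep = 180° − θ = 20.6520°

center=(18.1979,-11.4035) T_A=(26.4365,-26.0013) T_B=(20.7585,-27.9689) sweep=20.6520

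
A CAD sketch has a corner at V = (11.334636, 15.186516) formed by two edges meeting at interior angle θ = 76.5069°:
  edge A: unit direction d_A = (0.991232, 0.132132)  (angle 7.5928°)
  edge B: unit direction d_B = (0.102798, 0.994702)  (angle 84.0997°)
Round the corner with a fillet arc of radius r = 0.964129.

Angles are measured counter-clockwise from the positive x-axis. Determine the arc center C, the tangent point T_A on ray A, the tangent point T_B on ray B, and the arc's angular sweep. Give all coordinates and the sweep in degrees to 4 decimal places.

center=(12.4194,16.3038) T_A=(12.5468,15.3481) T_B=(11.4603,16.4029) sweep=103.4931

bisector direction at 45.8463° = (0.696586,0.717473)
center distance |VC| = r/sin(θ/2) = 0.964129/sin(38.2535°) = 1.557204
C = V + |VC|·bis = (12.4194,16.3038)
T_A = V + ((C−V)·d_A)·d_A = V + 1.2228·d_A = (12.5468,15.3481)
T_B = V + ((C−V)·d_B)·d_B = V + 1.2228·d_B = (11.4603,16.4029)
sweep = 180° − θ = 103.4931°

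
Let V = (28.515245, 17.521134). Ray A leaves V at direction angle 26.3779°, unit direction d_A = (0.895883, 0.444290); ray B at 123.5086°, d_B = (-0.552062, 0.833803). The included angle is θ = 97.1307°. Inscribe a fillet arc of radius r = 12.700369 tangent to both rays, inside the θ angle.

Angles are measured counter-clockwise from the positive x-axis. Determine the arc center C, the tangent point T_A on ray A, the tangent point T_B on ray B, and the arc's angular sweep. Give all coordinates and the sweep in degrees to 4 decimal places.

center=(32.9159,33.8799) T_A=(38.5586,22.5019) T_B=(22.3263,26.8685) sweep=82.8693

bisector direction at 74.9433° = (0.259776,0.965669)
center distance |VC| = r/sin(θ/2) = 12.700369/sin(48.5654°) = 16.940353
C = V + |VC|·bis = (32.9159,33.8799)
T_A = V + ((C−V)·d_A)·d_A = V + 11.2105·d_A = (38.5586,22.5019)
T_B = V + ((C−V)·d_B)·d_B = V + 11.2105·d_B = (22.3263,26.8685)
sweep = 180° − θ = 82.8693°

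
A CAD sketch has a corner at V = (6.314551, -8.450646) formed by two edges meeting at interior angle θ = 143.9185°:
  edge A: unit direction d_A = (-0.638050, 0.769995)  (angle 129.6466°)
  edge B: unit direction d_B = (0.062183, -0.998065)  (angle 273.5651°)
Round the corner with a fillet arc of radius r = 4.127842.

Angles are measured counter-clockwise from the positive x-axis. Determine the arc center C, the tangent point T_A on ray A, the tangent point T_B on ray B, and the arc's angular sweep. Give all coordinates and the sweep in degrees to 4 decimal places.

center=(2.2783,-10.0492) T_A=(5.4567,-7.4154) T_B=(6.3982,-9.7925) sweep=36.0815

bisector direction at 201.6059° = (-0.929739,-0.368219)
center distance |VC| = r/sin(θ/2) = 4.127842/sin(71.9592°) = 4.341274
C = V + |VC|·bis = (2.2783,-10.0492)
T_A = V + ((C−V)·d_A)·d_A = V + 1.3445·d_A = (5.4567,-7.4154)
T_B = V + ((C−V)·d_B)·d_B = V + 1.3445·d_B = (6.3982,-9.7925)
sweep = 180° − θ = 36.0815°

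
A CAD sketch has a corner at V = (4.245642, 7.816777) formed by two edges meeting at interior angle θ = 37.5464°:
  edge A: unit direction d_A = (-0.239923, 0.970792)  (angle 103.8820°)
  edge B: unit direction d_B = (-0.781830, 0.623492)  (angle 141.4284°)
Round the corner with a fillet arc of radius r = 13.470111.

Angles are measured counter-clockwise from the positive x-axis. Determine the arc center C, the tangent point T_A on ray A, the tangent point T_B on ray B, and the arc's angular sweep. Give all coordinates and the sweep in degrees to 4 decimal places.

center=(-18.3389,43.0564) T_A=(-5.2623,46.2882) T_B=(-26.7374,32.5251) sweep=142.4536

bisector direction at 122.6552° = (-0.539582,0.841933)
center distance |VC| = r/sin(θ/2) = 13.470111/sin(18.7732°) = 41.855668
C = V + |VC|·bis = (-18.3389,43.0564)
T_A = V + ((C−V)·d_A)·d_A = V + 39.6289·d_A = (-5.2623,46.2882)
T_B = V + ((C−V)·d_B)·d_B = V + 39.6289·d_B = (-26.7374,32.5251)
sweep = 180° − θ = 142.4536°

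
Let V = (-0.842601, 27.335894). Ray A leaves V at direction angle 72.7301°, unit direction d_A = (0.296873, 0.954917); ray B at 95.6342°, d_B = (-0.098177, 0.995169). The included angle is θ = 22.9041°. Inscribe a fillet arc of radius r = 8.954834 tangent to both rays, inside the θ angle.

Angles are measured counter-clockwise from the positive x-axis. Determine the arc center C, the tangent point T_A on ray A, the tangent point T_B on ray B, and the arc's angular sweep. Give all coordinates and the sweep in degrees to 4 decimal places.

center=(3.7292,72.2052) T_A=(12.2803,69.5468) T_B=(-5.1824,71.3261) sweep=157.0959

bisector direction at 84.1821° = (0.101366,0.994849)
center distance |VC| = r/sin(θ/2) = 8.954834/sin(11.4520°) = 45.101658
C = V + |VC|·bis = (3.7292,72.2052)
T_A = V + ((C−V)·d_A)·d_A = V + 44.2037·d_A = (12.2803,69.5468)
T_B = V + ((C−V)·d_B)·d_B = V + 44.2037·d_B = (-5.1824,71.3261)
sweep = 180° − θ = 157.0959°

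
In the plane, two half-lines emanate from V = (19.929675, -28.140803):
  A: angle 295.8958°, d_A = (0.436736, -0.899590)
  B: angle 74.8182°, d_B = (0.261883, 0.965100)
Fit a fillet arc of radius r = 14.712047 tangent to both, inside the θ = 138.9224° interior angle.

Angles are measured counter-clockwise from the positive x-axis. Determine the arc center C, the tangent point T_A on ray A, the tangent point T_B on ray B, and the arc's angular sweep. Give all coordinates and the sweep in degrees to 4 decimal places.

center=(35.5718,-26.6740) T_A=(22.3369,-33.0993) T_B=(21.3732,-22.8212) sweep=41.0776

bisector direction at 5.3570° = (0.995632,0.093361)
center distance |VC| = r/sin(θ/2) = 14.712047/sin(69.4612°) = 15.710701
C = V + |VC|·bis = (35.5718,-26.6740)
T_A = V + ((C−V)·d_A)·d_A = V + 5.5120·d_A = (22.3369,-33.0993)
T_B = V + ((C−V)·d_B)·d_B = V + 5.5120·d_B = (21.3732,-22.8212)
sweep = 180° − θ = 41.0776°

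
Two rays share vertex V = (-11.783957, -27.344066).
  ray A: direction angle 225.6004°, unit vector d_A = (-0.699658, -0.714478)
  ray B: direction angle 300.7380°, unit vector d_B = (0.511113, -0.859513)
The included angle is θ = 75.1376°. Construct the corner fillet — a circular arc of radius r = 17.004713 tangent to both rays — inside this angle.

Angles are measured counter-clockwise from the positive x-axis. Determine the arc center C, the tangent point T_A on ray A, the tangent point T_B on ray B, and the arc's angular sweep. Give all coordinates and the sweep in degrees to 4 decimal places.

bisector direction at 263.1692° = (-0.118938,-0.992902)
center distance |VC| = r/sin(θ/2) = 17.004713/sin(37.5688°) = 27.889671
C = V + |VC|·bis = (-15.1011,-55.0358)
T_A = V + ((C−V)·d_A)·d_A = V + 22.1060·d_A = (-27.2506,-43.1383)
T_B = V + ((C−V)·d_B)·d_B = V + 22.1060·d_B = (-0.4853,-46.3444)
sweep = 180° − θ = 104.8624°

center=(-15.1011,-55.0358) T_A=(-27.2506,-43.1383) T_B=(-0.4853,-46.3444) sweep=104.8624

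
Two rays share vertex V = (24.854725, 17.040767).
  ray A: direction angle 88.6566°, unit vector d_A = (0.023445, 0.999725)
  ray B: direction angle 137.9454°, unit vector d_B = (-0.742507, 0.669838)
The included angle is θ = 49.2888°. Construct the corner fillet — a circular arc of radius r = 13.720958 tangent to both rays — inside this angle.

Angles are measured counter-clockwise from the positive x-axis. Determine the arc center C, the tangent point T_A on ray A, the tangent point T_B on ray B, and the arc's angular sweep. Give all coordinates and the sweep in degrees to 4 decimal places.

bisector direction at 113.3010° = (-0.395562,0.918439)
center distance |VC| = r/sin(θ/2) = 13.720958/sin(24.6444°) = 32.905139
C = V + |VC|·bis = (11.8387,47.2621)
T_A = V + ((C−V)·d_A)·d_A = V + 29.9079·d_A = (25.5559,46.9405)
T_B = V + ((C−V)·d_B)·d_B = V + 29.9079·d_B = (2.6479,37.0742)
sweep = 180° − θ = 130.7112°

center=(11.8387,47.2621) T_A=(25.5559,46.9405) T_B=(2.6479,37.0742) sweep=130.7112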